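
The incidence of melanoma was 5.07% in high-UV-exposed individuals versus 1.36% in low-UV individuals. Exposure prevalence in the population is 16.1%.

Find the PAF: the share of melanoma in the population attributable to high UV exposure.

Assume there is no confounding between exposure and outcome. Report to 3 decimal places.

p₁ = 0.0507, p₀ = 0.0136.
Overall risk P(Y=1) = π·p₁ + (1−π)·p₀ = 0.161×0.0507 + 0.839×0.0136 = 0.019573.
Under exogeneity, PAF = [P(Y=1) − p₀] / P(Y=1).
PAF = (0.019573 − 0.0136) / 0.019573 ≈ 0.3052

PAF ≈ 0.305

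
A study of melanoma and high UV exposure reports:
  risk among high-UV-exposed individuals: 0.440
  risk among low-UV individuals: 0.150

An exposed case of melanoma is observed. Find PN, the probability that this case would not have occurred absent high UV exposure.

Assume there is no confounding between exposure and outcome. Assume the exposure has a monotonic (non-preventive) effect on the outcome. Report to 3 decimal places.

Let p₁ = 0.44, p₀ = 0.15.
Under exogeneity and monotonicity, PN = (p₁ − p₀) / p₁.
PN = (0.44 − 0.15) / 0.44 = 0.29 / 0.44 ≈ 0.6591

PN ≈ 0.659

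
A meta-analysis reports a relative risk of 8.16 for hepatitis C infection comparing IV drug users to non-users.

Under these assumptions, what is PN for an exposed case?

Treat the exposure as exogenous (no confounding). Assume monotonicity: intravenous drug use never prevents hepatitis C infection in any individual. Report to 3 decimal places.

PN ≈ 0.877

Under exogeneity and monotonicity, PN = (RR − 1) / RR = 1 − 1/RR.
PN = (8.16 − 1) / 8.16 = 7.16 / 8.16 ≈ 0.8775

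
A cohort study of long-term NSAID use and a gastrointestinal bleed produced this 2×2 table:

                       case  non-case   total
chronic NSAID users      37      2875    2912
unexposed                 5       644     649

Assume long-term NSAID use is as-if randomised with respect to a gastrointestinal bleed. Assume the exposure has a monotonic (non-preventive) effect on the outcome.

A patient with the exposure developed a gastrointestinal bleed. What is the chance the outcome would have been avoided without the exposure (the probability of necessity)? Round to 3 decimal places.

PN ≈ 0.394

p₁ = P(outcome | exposed) = 37/2912 = 0.012706
p₀ = P(outcome | unexposed) = 5/649 = 0.0077042
Under exogeneity and monotonicity, PN = (p₁ − p₀) / p₁.
PN = (0.012706 − 0.0077042) / 0.012706 = 0.0050019 / 0.012706 ≈ 0.3937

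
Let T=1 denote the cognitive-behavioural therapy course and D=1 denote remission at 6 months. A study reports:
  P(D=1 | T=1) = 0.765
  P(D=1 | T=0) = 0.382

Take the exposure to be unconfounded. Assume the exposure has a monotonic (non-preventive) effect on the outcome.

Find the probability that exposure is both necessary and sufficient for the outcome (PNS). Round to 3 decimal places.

PNS ≈ 0.383

Let p₁ = 0.765, p₀ = 0.382.
Under exogeneity and monotonicity, PNS = p₁ − p₀.
PNS = 0.765 − 0.382 = 0.383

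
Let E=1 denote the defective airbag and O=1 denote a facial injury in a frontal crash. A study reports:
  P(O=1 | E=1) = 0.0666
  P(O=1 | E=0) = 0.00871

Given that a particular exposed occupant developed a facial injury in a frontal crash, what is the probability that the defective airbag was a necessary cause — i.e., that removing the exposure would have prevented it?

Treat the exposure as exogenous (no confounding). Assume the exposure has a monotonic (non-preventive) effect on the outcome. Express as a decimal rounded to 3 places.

PN ≈ 0.869

Let p₁ = 0.0666, p₀ = 0.00871.
Under exogeneity and monotonicity, PN = (p₁ − p₀) / p₁.
PN = (0.0666 − 0.00871) / 0.0666 = 0.05789 / 0.0666 ≈ 0.8692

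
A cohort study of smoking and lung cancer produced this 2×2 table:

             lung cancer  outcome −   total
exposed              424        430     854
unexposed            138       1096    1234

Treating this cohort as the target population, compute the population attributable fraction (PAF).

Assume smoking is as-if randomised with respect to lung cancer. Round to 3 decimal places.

p₁ = P(outcome | exposed) = 424/854 = 0.49649
p₀ = P(outcome | unexposed) = 138/1234 = 0.11183
Exposure prevalence π = 854/2088 = 0.409; overall risk P(Y=1) = 0.26916.
Under exogeneity, PAF = [P(Y=1) − p₀]/P(Y=1).
PAF = (0.26916 − 0.11183) / 0.26916 ≈ 0.5845

PAF ≈ 0.585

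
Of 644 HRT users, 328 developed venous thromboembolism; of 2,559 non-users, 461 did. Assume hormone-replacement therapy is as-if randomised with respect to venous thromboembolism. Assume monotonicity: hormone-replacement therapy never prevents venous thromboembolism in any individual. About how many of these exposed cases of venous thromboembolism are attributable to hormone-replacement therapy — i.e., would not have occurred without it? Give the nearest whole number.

p₁ = P(outcome | exposed) = 328/644 = 0.50932
p₀ = P(outcome | unexposed) = 461/2559 = 0.18015
PN = (p₁ − p₀)/p₁ = (0.50932 − 0.18015) / 0.50932 ≈ 0.64629.
Attributable cases ≈ PN × (exposed cases) = 0.64629 × 328 ≈ 211.98.

about 212 cases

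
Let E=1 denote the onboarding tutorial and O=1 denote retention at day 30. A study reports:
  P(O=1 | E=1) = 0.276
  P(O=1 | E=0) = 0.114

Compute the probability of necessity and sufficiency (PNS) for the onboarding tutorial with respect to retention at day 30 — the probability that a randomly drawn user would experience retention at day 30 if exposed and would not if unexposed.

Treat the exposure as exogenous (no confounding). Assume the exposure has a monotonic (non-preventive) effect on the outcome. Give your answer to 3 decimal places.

PNS ≈ 0.162

Let p₁ = 0.276, p₀ = 0.114.
Under exogeneity and monotonicity, PNS = p₁ − p₀.
PNS = 0.276 − 0.114 = 0.162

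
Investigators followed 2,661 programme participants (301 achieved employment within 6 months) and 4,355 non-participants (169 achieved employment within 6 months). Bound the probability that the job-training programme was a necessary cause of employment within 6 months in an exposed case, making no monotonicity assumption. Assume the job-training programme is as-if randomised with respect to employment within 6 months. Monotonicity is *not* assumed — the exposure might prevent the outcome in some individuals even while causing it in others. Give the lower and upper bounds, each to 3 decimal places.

p₁ = P(outcome | exposed) = 301/2661 = 0.11312
p₀ = P(outcome | unexposed) = 169/4355 = 0.038806
Under exogeneity alone the bounds on PN are max{0,(p₁−p₀)/p₁} ≤ PN ≤ min{1,(1−p₀)/p₁}.
  lower = (p₁ − p₀)/p₁ = 0.074309 / 0.11312 ≈ 0.6569
  upper = min{1, (1 − p₀)/p₁} = 0.96119 / 0.11312 ≈ 8.4975 → capped at 1

0.657 ≤ PN ≤ 1.000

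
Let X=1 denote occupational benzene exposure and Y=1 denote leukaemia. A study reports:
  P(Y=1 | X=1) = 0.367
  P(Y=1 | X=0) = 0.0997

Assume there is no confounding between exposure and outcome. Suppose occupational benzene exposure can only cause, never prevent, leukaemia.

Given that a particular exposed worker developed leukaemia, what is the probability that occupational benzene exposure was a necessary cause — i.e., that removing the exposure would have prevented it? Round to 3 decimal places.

PN ≈ 0.728

Let p₁ = 0.367, p₀ = 0.0997.
Under exogeneity and monotonicity, PN = (p₁ − p₀) / p₁.
PN = (0.367 − 0.0997) / 0.367 = 0.2673 / 0.367 ≈ 0.7283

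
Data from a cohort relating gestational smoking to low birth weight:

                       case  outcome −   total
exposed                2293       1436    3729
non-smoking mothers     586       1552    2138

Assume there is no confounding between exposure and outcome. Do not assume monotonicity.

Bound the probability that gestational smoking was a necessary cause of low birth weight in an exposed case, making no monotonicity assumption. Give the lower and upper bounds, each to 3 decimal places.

p₁ = P(outcome | exposed) = 2293/3729 = 0.61491
p₀ = P(outcome | unexposed) = 586/2138 = 0.27409
Under exogeneity alone the bounds on PN are max{0,(p₁−p₀)/p₁} ≤ PN ≤ min{1,(1−p₀)/p₁}.
  lower = (p₁ − p₀)/p₁ = 0.34082 / 0.61491 ≈ 0.5543
  upper = min{1, (1 − p₀)/p₁} = 0.72591 / 0.61491 ≈ 1.1805 → capped at 1

0.554 ≤ PN ≤ 1.000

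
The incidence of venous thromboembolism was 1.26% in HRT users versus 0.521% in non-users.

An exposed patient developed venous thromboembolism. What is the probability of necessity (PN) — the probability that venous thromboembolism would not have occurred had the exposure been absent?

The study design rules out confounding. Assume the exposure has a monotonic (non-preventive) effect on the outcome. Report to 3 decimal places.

p₁ = 0.0126, p₀ = 0.00521.
Under exogeneity and monotonicity, PN = (p₁ − p₀) / p₁.
PN = (0.0126 − 0.00521) / 0.0126 = 0.00739 / 0.0126 ≈ 0.5865

PN ≈ 0.587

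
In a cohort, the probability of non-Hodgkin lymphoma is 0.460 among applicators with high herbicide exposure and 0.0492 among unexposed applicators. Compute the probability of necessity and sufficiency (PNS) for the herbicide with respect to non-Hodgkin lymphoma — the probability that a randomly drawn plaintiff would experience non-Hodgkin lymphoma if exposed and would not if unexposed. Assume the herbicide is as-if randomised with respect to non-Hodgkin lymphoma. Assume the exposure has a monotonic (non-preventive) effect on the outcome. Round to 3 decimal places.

PNS ≈ 0.411

Let p₁ = 0.46, p₀ = 0.0492.
Under exogeneity and monotonicity, PNS = p₁ − p₀.
PNS = 0.46 − 0.0492 = 0.4108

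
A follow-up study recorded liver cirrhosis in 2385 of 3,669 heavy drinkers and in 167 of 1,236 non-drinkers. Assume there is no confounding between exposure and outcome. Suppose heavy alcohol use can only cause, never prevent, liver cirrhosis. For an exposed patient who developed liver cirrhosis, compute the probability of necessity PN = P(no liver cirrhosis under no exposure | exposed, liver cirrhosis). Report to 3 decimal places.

PN ≈ 0.792

p₁ = P(outcome | exposed) = 2385/3669 = 0.65004
p₀ = P(outcome | unexposed) = 167/1236 = 0.13511
Under exogeneity and monotonicity, PN = (p₁ − p₀) / p₁.
PN = (0.65004 − 0.13511) / 0.65004 = 0.51493 / 0.65004 ≈ 0.7921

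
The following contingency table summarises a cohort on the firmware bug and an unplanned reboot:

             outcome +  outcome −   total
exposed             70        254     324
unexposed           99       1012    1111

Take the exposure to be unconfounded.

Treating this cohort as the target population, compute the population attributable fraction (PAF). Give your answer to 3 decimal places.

PAF ≈ 0.243

p₁ = P(outcome | exposed) = 70/324 = 0.21605
p₀ = P(outcome | unexposed) = 99/1111 = 0.089109
Exposure prevalence π = 324/1435 = 0.22578; overall risk P(Y=1) = 0.11777.
Under exogeneity, PAF = [P(Y=1) − p₀]/P(Y=1).
PAF = (0.11777 − 0.089109) / 0.11777 ≈ 0.2434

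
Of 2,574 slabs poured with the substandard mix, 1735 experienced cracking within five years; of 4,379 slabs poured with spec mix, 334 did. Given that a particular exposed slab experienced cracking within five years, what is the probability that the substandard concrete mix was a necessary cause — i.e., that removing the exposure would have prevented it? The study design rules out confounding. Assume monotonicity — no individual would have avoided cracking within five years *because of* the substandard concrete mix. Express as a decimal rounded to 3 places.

p₁ = P(outcome | exposed) = 1735/2574 = 0.67405
p₀ = P(outcome | unexposed) = 334/4379 = 0.076273
Under exogeneity and monotonicity, PN = (p₁ − p₀) / p₁.
PN = (0.67405 − 0.076273) / 0.67405 = 0.59778 / 0.67405 ≈ 0.8868

PN ≈ 0.887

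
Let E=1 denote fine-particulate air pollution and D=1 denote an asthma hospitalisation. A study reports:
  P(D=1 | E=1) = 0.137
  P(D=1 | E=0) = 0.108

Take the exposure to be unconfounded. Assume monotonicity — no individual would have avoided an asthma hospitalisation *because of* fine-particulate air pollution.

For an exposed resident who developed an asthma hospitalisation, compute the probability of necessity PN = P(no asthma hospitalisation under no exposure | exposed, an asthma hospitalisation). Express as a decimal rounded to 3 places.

Let p₁ = 0.137, p₀ = 0.108.
Under exogeneity and monotonicity, PN = (p₁ − p₀) / p₁.
PN = (0.137 − 0.108) / 0.137 = 0.029 / 0.137 ≈ 0.2117

PN ≈ 0.212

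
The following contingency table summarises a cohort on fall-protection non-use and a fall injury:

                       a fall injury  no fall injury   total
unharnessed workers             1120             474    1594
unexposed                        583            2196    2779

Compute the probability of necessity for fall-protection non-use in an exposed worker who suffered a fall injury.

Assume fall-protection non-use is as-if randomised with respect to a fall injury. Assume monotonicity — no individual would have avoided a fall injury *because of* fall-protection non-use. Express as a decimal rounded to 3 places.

PN ≈ 0.701

p₁ = P(outcome | exposed) = 1120/1594 = 0.70263
p₀ = P(outcome | unexposed) = 583/2779 = 0.20979
Under exogeneity and monotonicity, PN = (p₁ − p₀)/p₁.
PN = (0.70263 − 0.20979) / 0.70263 ≈ 0.7014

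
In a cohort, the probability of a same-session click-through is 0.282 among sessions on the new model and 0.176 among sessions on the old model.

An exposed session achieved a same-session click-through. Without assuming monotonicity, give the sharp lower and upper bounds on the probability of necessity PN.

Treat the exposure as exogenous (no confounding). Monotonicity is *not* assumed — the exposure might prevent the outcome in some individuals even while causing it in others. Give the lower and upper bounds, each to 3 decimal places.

0.376 ≤ PN ≤ 1.000

Let p₁ = 0.282, p₀ = 0.176.
Under exogeneity alone the bounds on PN are max{0,(p₁−p₀)/p₁} ≤ PN ≤ min{1,(1−p₀)/p₁}.
  lower = (p₁ − p₀)/p₁ = 0.106 / 0.282 ≈ 0.3759
  upper = min{1, (1 − p₀)/p₁} = 0.824 / 0.282 ≈ 2.9220 → capped at 1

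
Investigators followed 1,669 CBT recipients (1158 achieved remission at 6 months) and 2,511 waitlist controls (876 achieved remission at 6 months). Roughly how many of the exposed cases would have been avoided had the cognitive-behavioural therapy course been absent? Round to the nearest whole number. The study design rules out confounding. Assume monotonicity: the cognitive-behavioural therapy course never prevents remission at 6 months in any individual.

p₁ = P(outcome | exposed) = 1158/1669 = 0.69383
p₀ = P(outcome | unexposed) = 876/2511 = 0.34886
PN = (p₁ − p₀)/p₁ = (0.69383 − 0.34886) / 0.69383 ≈ 0.49719.
Attributable cases ≈ PN × (exposed cases) = 0.49719 × 1158 ≈ 575.74.

about 576 cases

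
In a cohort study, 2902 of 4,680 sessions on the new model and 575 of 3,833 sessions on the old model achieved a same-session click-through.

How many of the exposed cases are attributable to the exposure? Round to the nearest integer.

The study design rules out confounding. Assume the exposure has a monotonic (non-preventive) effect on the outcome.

p₁ = P(outcome | exposed) = 2902/4680 = 0.62009
p₀ = P(outcome | unexposed) = 575/3833 = 0.15001
PN = (p₁ − p₀)/p₁ = (0.62009 − 0.15001) / 0.62009 ≈ 0.75808.
Attributable cases ≈ PN × (exposed cases) = 0.75808 × 2902 ≈ 2199.94.

about 2200 cases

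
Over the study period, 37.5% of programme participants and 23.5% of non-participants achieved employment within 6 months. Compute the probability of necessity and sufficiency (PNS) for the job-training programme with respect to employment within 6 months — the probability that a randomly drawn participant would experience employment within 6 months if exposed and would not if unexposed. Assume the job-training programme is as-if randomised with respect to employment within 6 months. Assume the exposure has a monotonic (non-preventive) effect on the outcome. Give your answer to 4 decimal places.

p₁ = 0.375, p₀ = 0.235.
Under exogeneity and monotonicity, PNS = p₁ − p₀.
PNS = 0.375 − 0.235 = 0.14

PNS ≈ 0.1400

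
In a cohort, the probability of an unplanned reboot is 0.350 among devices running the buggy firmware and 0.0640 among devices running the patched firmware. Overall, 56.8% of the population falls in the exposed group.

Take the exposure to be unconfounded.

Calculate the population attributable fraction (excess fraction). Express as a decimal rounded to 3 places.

PAF ≈ 0.717

Let p₁ = 0.35, p₀ = 0.064.
Overall risk P(Y=1) = π·p₁ + (1−π)·p₀ = 0.568×0.35 + 0.432×0.064 = 0.22645.
Under exogeneity, PAF = [P(Y=1) − p₀] / P(Y=1).
PAF = (0.22645 − 0.064) / 0.22645 ≈ 0.7174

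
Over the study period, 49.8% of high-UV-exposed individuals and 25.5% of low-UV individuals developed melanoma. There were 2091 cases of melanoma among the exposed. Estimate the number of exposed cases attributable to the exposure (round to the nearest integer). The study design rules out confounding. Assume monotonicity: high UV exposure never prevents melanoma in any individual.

about 1020 cases

p₁ = 0.498, p₀ = 0.255.
PN = (p₁ − p₀)/p₁ = (0.498 − 0.255) / 0.498 ≈ 0.48795.
Attributable cases ≈ PN × (exposed cases) = 0.48795 × 2091 ≈ 1020.31.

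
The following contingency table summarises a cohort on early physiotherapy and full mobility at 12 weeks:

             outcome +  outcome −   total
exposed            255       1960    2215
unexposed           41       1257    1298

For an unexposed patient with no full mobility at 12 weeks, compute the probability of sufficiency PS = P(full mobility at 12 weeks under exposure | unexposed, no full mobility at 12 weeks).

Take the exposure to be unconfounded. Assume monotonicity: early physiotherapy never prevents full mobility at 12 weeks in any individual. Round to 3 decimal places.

PS ≈ 0.086

p₁ = P(outcome | exposed) = 255/2215 = 0.11512
p₀ = P(outcome | unexposed) = 41/1298 = 0.031587
Under exogeneity and monotonicity, PS = (p₁ − p₀)/(1 − p₀).
PS = (0.11512 − 0.031587) / 0.96841 ≈ 0.0863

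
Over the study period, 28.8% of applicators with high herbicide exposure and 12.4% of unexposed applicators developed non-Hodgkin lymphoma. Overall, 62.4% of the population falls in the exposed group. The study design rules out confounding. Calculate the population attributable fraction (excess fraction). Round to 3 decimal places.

PAF ≈ 0.452

p₁ = 0.288, p₀ = 0.124.
Overall risk P(Y=1) = π·p₁ + (1−π)·p₀ = 0.624×0.288 + 0.376×0.124 = 0.22634.
Under exogeneity, PAF = [P(Y=1) − p₀] / P(Y=1).
PAF = (0.22634 − 0.124) / 0.22634 ≈ 0.4521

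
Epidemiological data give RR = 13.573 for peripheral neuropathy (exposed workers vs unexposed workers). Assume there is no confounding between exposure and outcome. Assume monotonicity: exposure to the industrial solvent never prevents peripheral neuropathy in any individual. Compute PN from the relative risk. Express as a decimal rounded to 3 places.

PN ≈ 0.926

Under exogeneity and monotonicity, PN = (RR − 1) / RR = 1 − 1/RR.
PN = (13.573 − 1) / 13.573 = 12.57 / 13.573 ≈ 0.9263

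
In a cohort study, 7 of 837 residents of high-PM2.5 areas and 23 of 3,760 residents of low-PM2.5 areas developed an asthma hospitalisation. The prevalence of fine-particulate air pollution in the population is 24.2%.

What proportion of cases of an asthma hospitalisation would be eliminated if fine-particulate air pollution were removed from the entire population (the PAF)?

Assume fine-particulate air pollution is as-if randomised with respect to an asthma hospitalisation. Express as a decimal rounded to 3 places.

PAF ≈ 0.082

p₁ = P(outcome | exposed) = 7/837 = 0.0083632
p₀ = P(outcome | unexposed) = 23/3760 = 0.006117
Overall risk P(Y=1) = π·p₁ + (1−π)·p₀ = 0.242×0.0083632 + 0.758×0.006117 = 0.0066606.
Under exogeneity, PAF = [P(Y=1) − p₀] / P(Y=1).
PAF = (0.0066606 − 0.006117) / 0.0066606 ≈ 0.0816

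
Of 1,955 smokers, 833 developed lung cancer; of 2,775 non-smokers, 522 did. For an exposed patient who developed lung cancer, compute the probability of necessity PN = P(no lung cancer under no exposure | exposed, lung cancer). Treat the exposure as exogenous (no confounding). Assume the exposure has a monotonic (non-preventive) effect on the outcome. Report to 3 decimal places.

p₁ = P(outcome | exposed) = 833/1955 = 0.42609
p₀ = P(outcome | unexposed) = 522/2775 = 0.18811
Under exogeneity and monotonicity, PN = (p₁ − p₀) / p₁.
PN = (0.42609 − 0.18811) / 0.42609 = 0.23798 / 0.42609 ≈ 0.5585

PN ≈ 0.559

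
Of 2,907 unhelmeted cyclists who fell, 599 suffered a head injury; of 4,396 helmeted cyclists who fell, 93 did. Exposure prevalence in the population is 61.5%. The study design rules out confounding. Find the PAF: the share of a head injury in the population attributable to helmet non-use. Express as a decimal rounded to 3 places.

PAF ≈ 0.843

p₁ = P(outcome | exposed) = 599/2907 = 0.20605
p₀ = P(outcome | unexposed) = 93/4396 = 0.021156
Overall risk P(Y=1) = π·p₁ + (1−π)·p₀ = 0.615×0.20605 + 0.385×0.021156 = 0.13487.
Under exogeneity, PAF = [P(Y=1) − p₀] / P(Y=1).
PAF = (0.13487 − 0.021156) / 0.13487 ≈ 0.8431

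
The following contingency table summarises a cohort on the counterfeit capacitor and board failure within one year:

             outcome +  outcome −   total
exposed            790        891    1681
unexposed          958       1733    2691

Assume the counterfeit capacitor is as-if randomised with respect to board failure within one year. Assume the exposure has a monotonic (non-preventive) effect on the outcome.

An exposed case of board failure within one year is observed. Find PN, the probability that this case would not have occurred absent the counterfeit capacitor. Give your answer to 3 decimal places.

PN ≈ 0.242

p₁ = P(outcome | exposed) = 790/1681 = 0.46996
p₀ = P(outcome | unexposed) = 958/2691 = 0.356
Under exogeneity and monotonicity, PN = (p₁ − p₀)/p₁.
PN = (0.46996 − 0.356) / 0.46996 ≈ 0.2425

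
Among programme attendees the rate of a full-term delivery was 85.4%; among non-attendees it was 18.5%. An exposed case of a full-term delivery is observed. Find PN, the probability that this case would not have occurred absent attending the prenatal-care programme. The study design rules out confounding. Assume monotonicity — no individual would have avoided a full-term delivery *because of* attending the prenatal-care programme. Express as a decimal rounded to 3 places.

p₁ = 0.854, p₀ = 0.185.
Under exogeneity and monotonicity, PN = (p₁ − p₀) / p₁.
PN = (0.854 − 0.185) / 0.854 = 0.669 / 0.854 ≈ 0.7834

PN ≈ 0.783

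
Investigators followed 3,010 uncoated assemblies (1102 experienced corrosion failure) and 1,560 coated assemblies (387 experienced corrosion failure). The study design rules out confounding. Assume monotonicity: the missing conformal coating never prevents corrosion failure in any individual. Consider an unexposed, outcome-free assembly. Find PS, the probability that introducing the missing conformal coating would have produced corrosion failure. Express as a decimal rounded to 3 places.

PS ≈ 0.157

p₁ = P(outcome | exposed) = 1102/3010 = 0.36611
p₀ = P(outcome | unexposed) = 387/1560 = 0.24808
Under exogeneity and monotonicity, PS = (p₁ − p₀) / (1 − p₀).
PS = (0.36611 − 0.24808) / (1 − 0.24808) = 0.11804 / 0.75192 ≈ 0.1570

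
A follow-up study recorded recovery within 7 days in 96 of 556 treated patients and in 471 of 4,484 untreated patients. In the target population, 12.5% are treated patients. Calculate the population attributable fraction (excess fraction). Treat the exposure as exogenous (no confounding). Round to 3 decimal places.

p₁ = P(outcome | exposed) = 96/556 = 0.17266
p₀ = P(outcome | unexposed) = 471/4484 = 0.10504
Overall risk P(Y=1) = π·p₁ + (1−π)·p₀ = 0.125×0.17266 + 0.875×0.10504 = 0.11349.
Under exogeneity, PAF = [P(Y=1) − p₀] / P(Y=1).
PAF = (0.11349 − 0.10504) / 0.11349 ≈ 0.0745

PAF ≈ 0.074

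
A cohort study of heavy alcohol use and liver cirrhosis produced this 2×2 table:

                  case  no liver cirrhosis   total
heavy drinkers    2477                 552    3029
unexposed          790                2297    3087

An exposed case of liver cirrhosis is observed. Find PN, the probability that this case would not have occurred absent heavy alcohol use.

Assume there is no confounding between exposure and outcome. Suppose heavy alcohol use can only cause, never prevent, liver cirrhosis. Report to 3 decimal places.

PN ≈ 0.687

p₁ = P(outcome | exposed) = 2477/3029 = 0.81776
p₀ = P(outcome | unexposed) = 790/3087 = 0.25591
Under exogeneity and monotonicity, PN = (p₁ − p₀)/p₁.
PN = (0.81776 − 0.25591) / 0.81776 ≈ 0.6871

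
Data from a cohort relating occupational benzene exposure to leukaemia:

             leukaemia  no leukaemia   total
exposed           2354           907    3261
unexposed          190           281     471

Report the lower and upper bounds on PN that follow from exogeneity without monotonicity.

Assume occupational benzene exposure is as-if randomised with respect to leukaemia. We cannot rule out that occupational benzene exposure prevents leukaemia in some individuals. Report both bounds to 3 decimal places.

0.441 ≤ PN ≤ 0.826

p₁ = P(outcome | exposed) = 2354/3261 = 0.72186
p₀ = P(outcome | unexposed) = 190/471 = 0.4034
Under exogeneity alone the bounds on PN are max{0,(p₁−p₀)/p₁} ≤ PN ≤ min{1,(1−p₀)/p₁}.
  lower = (p₁ − p₀)/p₁ = 0.31847 / 0.72186 ≈ 0.4412
  upper = min{1, (1 − p₀)/p₁} = 0.5966 / 0.72186 ≈ 0.8265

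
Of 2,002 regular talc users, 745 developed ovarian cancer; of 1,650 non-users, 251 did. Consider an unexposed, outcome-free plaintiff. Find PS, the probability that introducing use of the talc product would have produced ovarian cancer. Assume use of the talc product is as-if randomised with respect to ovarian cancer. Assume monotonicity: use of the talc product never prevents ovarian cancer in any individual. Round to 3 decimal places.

p₁ = P(outcome | exposed) = 745/2002 = 0.37213
p₀ = P(outcome | unexposed) = 251/1650 = 0.15212
Under exogeneity and monotonicity, PS = (p₁ − p₀) / (1 − p₀).
PS = (0.37213 − 0.15212) / (1 − 0.15212) = 0.22001 / 0.84788 ≈ 0.2595

PS ≈ 0.259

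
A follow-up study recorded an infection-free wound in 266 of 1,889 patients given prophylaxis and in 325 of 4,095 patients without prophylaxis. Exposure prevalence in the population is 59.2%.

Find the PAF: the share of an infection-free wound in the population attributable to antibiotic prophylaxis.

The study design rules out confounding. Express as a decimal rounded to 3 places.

PAF ≈ 0.314

p₁ = P(outcome | exposed) = 266/1889 = 0.14082
p₀ = P(outcome | unexposed) = 325/4095 = 0.079365
Overall risk P(Y=1) = π·p₁ + (1−π)·p₀ = 0.592×0.14082 + 0.408×0.079365 = 0.11574.
Under exogeneity, PAF = [P(Y=1) − p₀] / P(Y=1).
PAF = (0.11574 − 0.079365) / 0.11574 ≈ 0.3143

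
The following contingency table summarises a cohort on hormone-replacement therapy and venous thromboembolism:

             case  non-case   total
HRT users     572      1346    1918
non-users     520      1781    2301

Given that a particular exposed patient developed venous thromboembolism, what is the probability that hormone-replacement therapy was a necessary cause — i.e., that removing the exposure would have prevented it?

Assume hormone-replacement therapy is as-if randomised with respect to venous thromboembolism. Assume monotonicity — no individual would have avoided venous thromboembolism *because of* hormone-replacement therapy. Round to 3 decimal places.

p₁ = P(outcome | exposed) = 572/1918 = 0.29823
p₀ = P(outcome | unexposed) = 520/2301 = 0.22599
Under exogeneity and monotonicity, PN = (p₁ − p₀) / p₁.
PN = (0.29823 − 0.22599) / 0.29823 = 0.072239 / 0.29823 ≈ 0.2422

PN ≈ 0.242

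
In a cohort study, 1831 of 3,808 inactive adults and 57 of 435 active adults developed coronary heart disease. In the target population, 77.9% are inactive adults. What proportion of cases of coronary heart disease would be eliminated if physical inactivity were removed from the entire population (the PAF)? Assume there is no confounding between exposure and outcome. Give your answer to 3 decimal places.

PAF ≈ 0.675

p₁ = P(outcome | exposed) = 1831/3808 = 0.48083
p₀ = P(outcome | unexposed) = 57/435 = 0.13103
Overall risk P(Y=1) = π·p₁ + (1−π)·p₀ = 0.779×0.48083 + 0.221×0.13103 = 0.40353.
Under exogeneity, PAF = [P(Y=1) − p₀] / P(Y=1).
PAF = (0.40353 − 0.13103) / 0.40353 ≈ 0.6753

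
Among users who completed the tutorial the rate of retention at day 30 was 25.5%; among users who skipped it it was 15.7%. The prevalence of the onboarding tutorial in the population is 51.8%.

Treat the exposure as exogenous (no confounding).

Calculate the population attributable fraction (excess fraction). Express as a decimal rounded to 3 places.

PAF ≈ 0.244

p₁ = 0.255, p₀ = 0.157.
Overall risk P(Y=1) = π·p₁ + (1−π)·p₀ = 0.518×0.255 + 0.482×0.157 = 0.20776.
Under exogeneity, PAF = [P(Y=1) − p₀] / P(Y=1).
PAF = (0.20776 − 0.157) / 0.20776 ≈ 0.2443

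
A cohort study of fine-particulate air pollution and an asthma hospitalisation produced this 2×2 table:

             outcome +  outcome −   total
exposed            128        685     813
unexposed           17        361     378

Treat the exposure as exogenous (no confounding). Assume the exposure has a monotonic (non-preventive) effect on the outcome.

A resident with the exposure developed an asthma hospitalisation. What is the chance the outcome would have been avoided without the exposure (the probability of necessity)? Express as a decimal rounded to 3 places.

p₁ = P(outcome | exposed) = 128/813 = 0.15744
p₀ = P(outcome | unexposed) = 17/378 = 0.044974
Under exogeneity and monotonicity, PN = (p₁ − p₀) / p₁.
PN = (0.15744 − 0.044974) / 0.15744 = 0.11247 / 0.15744 ≈ 0.7143

PN ≈ 0.714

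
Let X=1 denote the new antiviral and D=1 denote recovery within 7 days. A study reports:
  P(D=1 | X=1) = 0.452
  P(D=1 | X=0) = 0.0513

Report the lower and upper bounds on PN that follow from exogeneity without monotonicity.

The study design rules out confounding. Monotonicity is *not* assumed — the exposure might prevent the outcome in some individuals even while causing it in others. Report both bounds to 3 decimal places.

0.887 ≤ PN ≤ 1.000

Let p₁ = 0.452, p₀ = 0.0513.
Under exogeneity alone the bounds on PN are max{0,(p₁−p₀)/p₁} ≤ PN ≤ min{1,(1−p₀)/p₁}.
  lower = (p₁ − p₀)/p₁ = 0.4007 / 0.452 ≈ 0.8865
  upper = min{1, (1 − p₀)/p₁} = 0.9487 / 0.452 ≈ 2.0989 → capped at 1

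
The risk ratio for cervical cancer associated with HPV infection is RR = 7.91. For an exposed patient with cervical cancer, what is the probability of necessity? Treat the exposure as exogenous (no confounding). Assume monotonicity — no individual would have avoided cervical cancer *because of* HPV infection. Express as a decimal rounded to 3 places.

Under exogeneity and monotonicity, PN = (RR − 1) / RR = 1 − 1/RR.
PN = (7.91 − 1) / 7.91 = 6.91 / 7.91 ≈ 0.8736

PN ≈ 0.874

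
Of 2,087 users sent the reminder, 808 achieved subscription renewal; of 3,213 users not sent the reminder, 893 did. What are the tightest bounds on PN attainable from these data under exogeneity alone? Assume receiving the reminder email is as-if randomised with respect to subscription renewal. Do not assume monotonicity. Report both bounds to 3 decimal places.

p₁ = P(outcome | exposed) = 808/2087 = 0.38716
p₀ = P(outcome | unexposed) = 893/3213 = 0.27793
Under exogeneity alone the bounds on PN are max{0,(p₁−p₀)/p₁} ≤ PN ≤ min{1,(1−p₀)/p₁}.
  lower = (p₁ − p₀)/p₁ = 0.10923 / 0.38716 ≈ 0.2821
  upper = min{1, (1 − p₀)/p₁} = 0.72207 / 0.38716 ≈ 1.8650 → capped at 1

0.282 ≤ PN ≤ 1.000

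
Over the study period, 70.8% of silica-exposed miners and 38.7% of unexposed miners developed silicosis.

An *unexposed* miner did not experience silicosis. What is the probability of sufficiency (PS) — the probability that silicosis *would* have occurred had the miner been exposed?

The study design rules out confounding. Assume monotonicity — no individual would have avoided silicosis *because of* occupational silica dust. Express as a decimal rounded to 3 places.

p₁ = 0.708, p₀ = 0.387.
Under exogeneity and monotonicity, PS = (p₁ − p₀) / (1 − p₀).
PS = (0.708 − 0.387) / (1 − 0.387) = 0.321 / 0.613 ≈ 0.5237

PS ≈ 0.524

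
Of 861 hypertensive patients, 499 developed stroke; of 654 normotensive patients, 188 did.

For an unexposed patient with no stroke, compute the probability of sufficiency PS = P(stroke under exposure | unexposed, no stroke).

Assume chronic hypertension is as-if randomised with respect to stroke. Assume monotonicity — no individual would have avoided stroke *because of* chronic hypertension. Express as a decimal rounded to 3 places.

p₁ = P(outcome | exposed) = 499/861 = 0.57956
p₀ = P(outcome | unexposed) = 188/654 = 0.28746
Under exogeneity and monotonicity, PS = (p₁ − p₀) / (1 − p₀).
PS = (0.57956 − 0.28746) / (1 − 0.28746) = 0.2921 / 0.71254 ≈ 0.4099

PS ≈ 0.410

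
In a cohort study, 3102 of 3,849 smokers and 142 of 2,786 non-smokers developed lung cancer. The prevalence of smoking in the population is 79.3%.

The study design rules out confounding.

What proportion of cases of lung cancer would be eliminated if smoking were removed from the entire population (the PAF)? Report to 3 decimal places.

PAF ≈ 0.922

p₁ = P(outcome | exposed) = 3102/3849 = 0.80592
p₀ = P(outcome | unexposed) = 142/2786 = 0.050969
Overall risk P(Y=1) = π·p₁ + (1−π)·p₀ = 0.793×0.80592 + 0.207×0.050969 = 0.64965.
Under exogeneity, PAF = [P(Y=1) − p₀] / P(Y=1).
PAF = (0.64965 − 0.050969) / 0.64965 ≈ 0.9215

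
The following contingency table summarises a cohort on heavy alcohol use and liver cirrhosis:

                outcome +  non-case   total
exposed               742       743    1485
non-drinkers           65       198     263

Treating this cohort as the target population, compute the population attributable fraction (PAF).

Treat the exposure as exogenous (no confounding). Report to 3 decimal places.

p₁ = P(outcome | exposed) = 742/1485 = 0.49966
p₀ = P(outcome | unexposed) = 65/263 = 0.24715
Exposure prevalence π = 1485/1748 = 0.84954; overall risk P(Y=1) = 0.46167.
Under exogeneity, PAF = [P(Y=1) − p₀]/P(Y=1).
PAF = (0.46167 − 0.24715) / 0.46167 ≈ 0.4647

PAF ≈ 0.465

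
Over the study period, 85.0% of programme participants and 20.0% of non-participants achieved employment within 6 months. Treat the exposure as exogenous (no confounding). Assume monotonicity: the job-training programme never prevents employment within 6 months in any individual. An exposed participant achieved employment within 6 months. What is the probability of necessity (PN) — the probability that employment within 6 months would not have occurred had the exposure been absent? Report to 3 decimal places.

p₁ = 0.85, p₀ = 0.2.
Under exogeneity and monotonicity, PN = (p₁ − p₀) / p₁.
PN = (0.85 − 0.2) / 0.85 = 0.65 / 0.85 ≈ 0.7647

PN ≈ 0.765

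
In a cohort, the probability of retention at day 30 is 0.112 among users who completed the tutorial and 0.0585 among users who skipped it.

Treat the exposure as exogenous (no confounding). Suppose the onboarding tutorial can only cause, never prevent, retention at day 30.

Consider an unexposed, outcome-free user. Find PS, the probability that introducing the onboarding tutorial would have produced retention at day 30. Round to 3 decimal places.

Let p₁ = 0.112, p₀ = 0.0585.
Under exogeneity and monotonicity, PS = (p₁ − p₀) / (1 − p₀).
PS = (0.112 − 0.0585) / (1 − 0.0585) = 0.0535 / 0.9415 ≈ 0.0568

PS ≈ 0.057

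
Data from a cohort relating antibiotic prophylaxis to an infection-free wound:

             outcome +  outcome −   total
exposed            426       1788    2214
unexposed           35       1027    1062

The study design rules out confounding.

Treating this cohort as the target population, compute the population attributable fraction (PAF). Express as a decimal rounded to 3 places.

p₁ = P(outcome | exposed) = 426/2214 = 0.19241
p₀ = P(outcome | unexposed) = 35/1062 = 0.032957
Exposure prevalence π = 2214/3276 = 0.67582; overall risk P(Y=1) = 0.14072.
Under exogeneity, PAF = [P(Y=1) − p₀]/P(Y=1).
PAF = (0.14072 − 0.032957) / 0.14072 ≈ 0.7658

PAF ≈ 0.766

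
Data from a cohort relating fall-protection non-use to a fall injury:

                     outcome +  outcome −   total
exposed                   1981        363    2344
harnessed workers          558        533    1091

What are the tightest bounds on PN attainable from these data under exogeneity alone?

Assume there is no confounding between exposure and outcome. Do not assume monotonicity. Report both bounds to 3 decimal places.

0.395 ≤ PN ≤ 0.578

p₁ = P(outcome | exposed) = 1981/2344 = 0.84514
p₀ = P(outcome | unexposed) = 558/1091 = 0.51146
Under exogeneity alone the bounds on PN are max{0,(p₁−p₀)/p₁} ≤ PN ≤ min{1,(1−p₀)/p₁}.
  lower = (p₁ − p₀)/p₁ = 0.33368 / 0.84514 ≈ 0.3948
  upper = min{1, (1 − p₀)/p₁} = 0.48854 / 0.84514 ≈ 0.5781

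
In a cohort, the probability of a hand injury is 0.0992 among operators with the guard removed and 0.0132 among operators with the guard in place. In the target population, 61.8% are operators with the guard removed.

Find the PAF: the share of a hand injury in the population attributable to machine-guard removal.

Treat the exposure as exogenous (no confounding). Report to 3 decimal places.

PAF ≈ 0.801

Let p₁ = 0.0992, p₀ = 0.0132.
Overall risk P(Y=1) = π·p₁ + (1−π)·p₀ = 0.618×0.0992 + 0.382×0.0132 = 0.066348.
Under exogeneity, PAF = [P(Y=1) − p₀] / P(Y=1).
PAF = (0.066348 − 0.0132) / 0.066348 ≈ 0.8010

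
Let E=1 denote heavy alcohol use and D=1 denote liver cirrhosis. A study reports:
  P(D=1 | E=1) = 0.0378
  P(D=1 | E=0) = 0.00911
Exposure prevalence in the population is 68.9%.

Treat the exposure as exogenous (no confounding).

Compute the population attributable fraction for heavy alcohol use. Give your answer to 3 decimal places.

PAF ≈ 0.685

Let p₁ = 0.0378, p₀ = 0.00911.
Overall risk P(Y=1) = π·p₁ + (1−π)·p₀ = 0.689×0.0378 + 0.311×0.00911 = 0.028877.
Under exogeneity, PAF = [P(Y=1) − p₀] / P(Y=1).
PAF = (0.028877 − 0.00911) / 0.028877 ≈ 0.6845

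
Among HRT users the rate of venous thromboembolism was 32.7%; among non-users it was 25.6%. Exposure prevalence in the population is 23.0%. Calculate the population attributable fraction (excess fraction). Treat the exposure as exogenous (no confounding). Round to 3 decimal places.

PAF ≈ 0.060

p₁ = 0.327, p₀ = 0.256.
Overall risk P(Y=1) = π·p₁ + (1−π)·p₀ = 0.23×0.327 + 0.77×0.256 = 0.27233.
Under exogeneity, PAF = [P(Y=1) − p₀] / P(Y=1).
PAF = (0.27233 − 0.256) / 0.27233 ≈ 0.0600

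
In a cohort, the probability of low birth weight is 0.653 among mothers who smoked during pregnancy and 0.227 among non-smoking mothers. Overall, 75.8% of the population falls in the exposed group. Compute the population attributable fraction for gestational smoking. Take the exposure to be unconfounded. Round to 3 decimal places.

Let p₁ = 0.653, p₀ = 0.227.
Overall risk P(Y=1) = π·p₁ + (1−π)·p₀ = 0.758×0.653 + 0.242×0.227 = 0.54991.
Under exogeneity, PAF = [P(Y=1) − p₀] / P(Y=1).
PAF = (0.54991 − 0.227) / 0.54991 ≈ 0.5872

PAF ≈ 0.587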